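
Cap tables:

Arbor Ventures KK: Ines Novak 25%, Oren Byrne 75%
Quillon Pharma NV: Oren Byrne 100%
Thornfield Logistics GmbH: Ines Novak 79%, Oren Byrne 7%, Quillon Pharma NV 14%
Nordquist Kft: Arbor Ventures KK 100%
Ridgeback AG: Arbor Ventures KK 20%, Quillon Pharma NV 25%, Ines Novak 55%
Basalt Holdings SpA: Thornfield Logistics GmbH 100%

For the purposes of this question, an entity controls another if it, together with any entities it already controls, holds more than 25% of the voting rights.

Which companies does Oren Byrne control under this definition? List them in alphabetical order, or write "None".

Arbor Ventures KK, Nordquist Kft, Quillon Pharma NV, Ridgeback AG

Oren holds 75% of Arbor, so Oren controls Arbor.
Oren holds 100% of Quillon, so Oren controls Quillon.
Arbor holds 100% of Nordquist, so Oren controls Nordquist.
Arbor and Quillon together hold 20% + 25% = 45% of Ridgeback, so Oren controls Ridgeback.
No other company's threshold is met.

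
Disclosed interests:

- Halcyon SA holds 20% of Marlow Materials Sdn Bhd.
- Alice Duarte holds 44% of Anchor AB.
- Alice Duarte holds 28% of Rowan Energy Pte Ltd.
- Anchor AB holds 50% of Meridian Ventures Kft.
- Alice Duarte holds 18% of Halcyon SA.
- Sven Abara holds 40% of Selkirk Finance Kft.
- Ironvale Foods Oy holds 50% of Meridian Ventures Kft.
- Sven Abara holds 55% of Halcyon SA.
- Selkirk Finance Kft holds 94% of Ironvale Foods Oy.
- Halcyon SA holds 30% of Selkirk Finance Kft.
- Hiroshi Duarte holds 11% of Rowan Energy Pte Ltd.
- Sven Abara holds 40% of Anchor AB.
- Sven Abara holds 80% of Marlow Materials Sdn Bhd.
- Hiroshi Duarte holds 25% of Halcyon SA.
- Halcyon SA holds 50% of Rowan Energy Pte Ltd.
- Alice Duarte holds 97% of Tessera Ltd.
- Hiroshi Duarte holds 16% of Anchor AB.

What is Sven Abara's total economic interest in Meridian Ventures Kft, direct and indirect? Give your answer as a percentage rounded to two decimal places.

46.56%

Sven reaches Meridian along 3 paths.
Via Anchor: 40% × 50% = 20%.
Via Halcyon → Selkirk → Ironvale: 55% × 30% × 94% × 50% = 7.755%.
Via Selkirk → Ironvale: 40% × 94% × 50% = 18.8%.
Total: 20% + 7.755% + 18.8% = 46.555%.
Rounded: 46.56%.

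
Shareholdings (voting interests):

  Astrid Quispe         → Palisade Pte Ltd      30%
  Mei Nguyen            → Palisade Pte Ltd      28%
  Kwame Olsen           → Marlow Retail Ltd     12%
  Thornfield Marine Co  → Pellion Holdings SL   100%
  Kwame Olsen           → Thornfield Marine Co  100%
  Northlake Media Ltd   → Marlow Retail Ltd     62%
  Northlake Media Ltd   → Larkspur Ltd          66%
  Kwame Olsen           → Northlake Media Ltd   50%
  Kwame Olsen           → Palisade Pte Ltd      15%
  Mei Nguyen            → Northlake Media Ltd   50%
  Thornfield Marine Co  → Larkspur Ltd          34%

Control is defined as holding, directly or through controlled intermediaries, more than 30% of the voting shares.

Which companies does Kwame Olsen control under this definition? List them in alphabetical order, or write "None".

Kwame holds 50% of Northlake, so Kwame controls Northlake.
Kwame holds 100% of Thornfield, so Kwame controls Thornfield.
Northlake and Thornfield together hold 66% + 34% = 100% of Larkspur, so Kwame controls Larkspur.
Northlake and Kwame together hold 62% + 12% = 74% of Marlow, so Kwame controls Marlow.
Thornfield holds 100% of Pellion, so Kwame controls Pellion.
No other company's threshold is met.

Larkspur Ltd, Marlow Retail Ltd, Northlake Media Ltd, Pellion Holdings SL, Thornfield Marine Co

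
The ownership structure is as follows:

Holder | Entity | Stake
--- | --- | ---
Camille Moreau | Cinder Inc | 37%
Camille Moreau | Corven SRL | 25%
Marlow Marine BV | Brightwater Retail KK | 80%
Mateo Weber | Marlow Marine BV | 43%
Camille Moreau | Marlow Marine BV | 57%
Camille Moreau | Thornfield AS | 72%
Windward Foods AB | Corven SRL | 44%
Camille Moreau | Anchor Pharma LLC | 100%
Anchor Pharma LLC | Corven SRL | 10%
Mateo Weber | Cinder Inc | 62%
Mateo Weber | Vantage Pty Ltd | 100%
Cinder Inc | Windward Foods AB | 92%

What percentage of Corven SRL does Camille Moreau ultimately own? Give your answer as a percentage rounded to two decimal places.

49.98%

Camille reaches Corven along 3 paths.
Via Anchor: 100% × 10% = 10%.
Direct stake: 25% = 25%.
Via Cinder → Windward: 37% × 92% × 44% = 14.9776%.
Total: 10% + 25% + 14.9776% = 49.9776%.
Rounded: 49.98%.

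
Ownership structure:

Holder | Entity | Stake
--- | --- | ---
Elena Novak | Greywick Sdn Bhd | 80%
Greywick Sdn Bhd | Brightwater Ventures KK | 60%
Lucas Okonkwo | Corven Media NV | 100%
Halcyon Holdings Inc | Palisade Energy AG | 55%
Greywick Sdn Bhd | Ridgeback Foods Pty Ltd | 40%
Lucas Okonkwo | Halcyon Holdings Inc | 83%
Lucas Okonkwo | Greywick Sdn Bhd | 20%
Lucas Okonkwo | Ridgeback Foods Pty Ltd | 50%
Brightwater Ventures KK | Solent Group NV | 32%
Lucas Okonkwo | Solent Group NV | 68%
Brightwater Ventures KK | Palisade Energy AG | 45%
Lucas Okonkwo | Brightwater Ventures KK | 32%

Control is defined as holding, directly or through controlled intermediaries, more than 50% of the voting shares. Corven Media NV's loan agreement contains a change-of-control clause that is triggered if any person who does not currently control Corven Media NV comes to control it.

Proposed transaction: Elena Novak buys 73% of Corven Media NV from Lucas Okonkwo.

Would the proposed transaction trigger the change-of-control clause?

The purchase adds only to Elena's holdings (Lucas's stake shrinks), so Elena is the only person who could newly come to control Corven.
Elena holds 80% of Greywick, so Elena controls Greywick.
Greywick holds 60% of Brightwater, so Elena controls Brightwater.
Neither Elena nor any entity Elena controls holds any voting interest in Corven.
So before the transaction, Elena does not control Corven.
After the purchase, Elena holds 73% of Corven directly, and Lucas's stake falls to 27%.
Elena holds 73% of Corven, so Elena controls Corven.
Elena did not control Corven before and does after, so the clause is triggered.

Yes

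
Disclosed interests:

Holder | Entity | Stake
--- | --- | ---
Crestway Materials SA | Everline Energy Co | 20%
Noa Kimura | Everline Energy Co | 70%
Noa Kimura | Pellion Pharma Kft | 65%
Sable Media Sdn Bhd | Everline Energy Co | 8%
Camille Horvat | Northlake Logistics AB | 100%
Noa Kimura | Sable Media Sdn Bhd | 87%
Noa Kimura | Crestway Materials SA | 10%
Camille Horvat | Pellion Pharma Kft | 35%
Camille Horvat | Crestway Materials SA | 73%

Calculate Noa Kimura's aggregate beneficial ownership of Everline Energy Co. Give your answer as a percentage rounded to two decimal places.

Noa reaches Everline along 3 paths.
Direct stake: 70% = 70%.
Via Crestway: 10% × 20% = 2%.
Via Sable: 87% × 8% = 6.96%.
Total: 70% + 2% + 6.96% = 78.96%.

78.96%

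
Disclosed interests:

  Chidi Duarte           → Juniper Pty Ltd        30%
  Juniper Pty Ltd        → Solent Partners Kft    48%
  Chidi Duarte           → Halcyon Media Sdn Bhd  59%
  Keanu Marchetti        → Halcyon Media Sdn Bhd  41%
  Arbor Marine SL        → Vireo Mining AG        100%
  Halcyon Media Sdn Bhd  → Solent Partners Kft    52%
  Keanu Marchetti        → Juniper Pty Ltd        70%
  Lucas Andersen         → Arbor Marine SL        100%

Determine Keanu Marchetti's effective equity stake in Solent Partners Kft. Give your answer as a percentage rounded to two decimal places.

54.92%

Keanu reaches Solent along 2 paths.
Via Juniper: 70% × 48% = 33.6%.
Via Halcyon: 41% × 52% = 21.32%.
Total: 33.6% + 21.32% = 54.92%.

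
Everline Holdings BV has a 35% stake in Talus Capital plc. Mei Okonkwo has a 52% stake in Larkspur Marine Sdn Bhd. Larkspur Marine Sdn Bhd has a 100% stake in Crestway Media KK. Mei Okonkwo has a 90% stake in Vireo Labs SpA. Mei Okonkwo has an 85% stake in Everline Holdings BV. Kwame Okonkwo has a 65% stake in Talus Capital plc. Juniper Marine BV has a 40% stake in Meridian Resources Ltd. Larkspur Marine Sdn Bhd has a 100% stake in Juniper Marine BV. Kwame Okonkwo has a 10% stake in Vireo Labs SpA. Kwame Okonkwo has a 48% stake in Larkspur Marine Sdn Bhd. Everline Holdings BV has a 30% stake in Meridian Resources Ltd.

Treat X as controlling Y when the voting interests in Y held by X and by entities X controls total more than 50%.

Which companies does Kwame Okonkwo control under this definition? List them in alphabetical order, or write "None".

Kwame holds 65% of Talus, so Kwame controls Talus.
No other company's threshold is met.

Talus Capital plc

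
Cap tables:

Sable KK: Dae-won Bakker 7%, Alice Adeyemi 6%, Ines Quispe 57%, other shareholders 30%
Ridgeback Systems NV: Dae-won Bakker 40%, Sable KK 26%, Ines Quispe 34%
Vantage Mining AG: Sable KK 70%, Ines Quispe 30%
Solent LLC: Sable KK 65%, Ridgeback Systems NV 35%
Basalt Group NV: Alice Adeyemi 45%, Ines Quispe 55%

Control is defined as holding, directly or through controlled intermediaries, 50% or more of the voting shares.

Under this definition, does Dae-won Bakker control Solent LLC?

No

Dae-won's largest direct stake is 40% in Ridgeback, which does not meet the threshold, so Dae-won controls no company.
Neither Dae-won nor any entity Dae-won controls holds any voting interest in Solent.
So Dae-won does not control Solent.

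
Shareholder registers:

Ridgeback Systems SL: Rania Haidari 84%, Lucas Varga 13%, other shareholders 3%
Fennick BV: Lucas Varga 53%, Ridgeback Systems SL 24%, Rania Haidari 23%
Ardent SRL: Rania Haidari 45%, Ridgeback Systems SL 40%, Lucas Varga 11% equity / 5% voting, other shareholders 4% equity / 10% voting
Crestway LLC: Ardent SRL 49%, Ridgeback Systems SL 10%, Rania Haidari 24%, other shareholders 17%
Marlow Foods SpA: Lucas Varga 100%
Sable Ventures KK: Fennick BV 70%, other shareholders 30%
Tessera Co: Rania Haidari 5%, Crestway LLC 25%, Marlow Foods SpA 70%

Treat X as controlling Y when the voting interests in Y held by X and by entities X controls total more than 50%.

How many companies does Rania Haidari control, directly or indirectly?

Rania holds 84% of Ridgeback, so Rania controls Ridgeback.
Rania and Ridgeback together hold 45% + 40% = 85% of Ardent, so Rania controls Ardent.
Ardent and Ridgeback and Rania together hold 49% + 10% + 24% = 83% of Crestway, so Rania controls Crestway.
No other company's threshold is met.
Rania controls 3 companies.

3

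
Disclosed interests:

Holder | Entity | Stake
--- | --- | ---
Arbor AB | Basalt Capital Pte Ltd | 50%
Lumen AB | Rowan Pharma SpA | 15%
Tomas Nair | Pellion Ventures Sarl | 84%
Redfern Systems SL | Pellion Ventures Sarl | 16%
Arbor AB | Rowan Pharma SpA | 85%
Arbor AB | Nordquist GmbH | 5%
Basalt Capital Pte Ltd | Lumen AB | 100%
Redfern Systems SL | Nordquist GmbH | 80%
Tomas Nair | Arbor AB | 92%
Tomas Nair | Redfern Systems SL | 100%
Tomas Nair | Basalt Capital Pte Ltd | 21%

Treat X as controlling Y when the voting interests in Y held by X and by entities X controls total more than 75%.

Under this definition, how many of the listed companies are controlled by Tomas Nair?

Tomas holds 92% of Arbor, so Tomas controls Arbor.
Tomas holds 100% of Redfern, so Tomas controls Redfern.
Redfern and Arbor together hold 80% + 5% = 85% of Nordquist, so Tomas controls Nordquist.
Arbor holds 85% of Rowan, so Tomas controls Rowan.
Redfern and Tomas together hold 16% + 84% = 100% of Pellion, so Tomas controls Pellion.
No other company's threshold is met.
Tomas controls 5 companies.

5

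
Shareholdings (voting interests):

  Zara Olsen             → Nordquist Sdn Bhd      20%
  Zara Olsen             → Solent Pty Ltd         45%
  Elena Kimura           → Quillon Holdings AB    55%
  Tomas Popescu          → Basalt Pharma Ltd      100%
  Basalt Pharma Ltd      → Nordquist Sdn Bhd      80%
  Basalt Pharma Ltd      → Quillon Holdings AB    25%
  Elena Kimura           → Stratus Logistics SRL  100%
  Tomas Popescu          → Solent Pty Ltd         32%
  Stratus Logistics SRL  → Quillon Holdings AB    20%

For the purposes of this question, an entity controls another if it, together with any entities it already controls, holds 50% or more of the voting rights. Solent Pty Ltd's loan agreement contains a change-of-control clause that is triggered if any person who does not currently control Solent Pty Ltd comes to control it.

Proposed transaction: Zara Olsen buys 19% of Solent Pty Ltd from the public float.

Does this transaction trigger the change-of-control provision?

Yes

The purchase changes only Zara's holdings, so Zara is the only person who could newly come to control Solent.
Zara's largest direct stake is 45% in Solent, which does not meet the threshold, so Zara controls no company.
In Solent, Zara's side holds only 45%, not ≥ 50%.
So before the transaction, Zara does not control Solent.
After the purchase, Zara's direct stake in Solent rises to 45% + 19% = 64%.
Zara holds 64% of Solent, so Zara controls Solent.
Zara did not control Solent before and does after, so the clause is triggered.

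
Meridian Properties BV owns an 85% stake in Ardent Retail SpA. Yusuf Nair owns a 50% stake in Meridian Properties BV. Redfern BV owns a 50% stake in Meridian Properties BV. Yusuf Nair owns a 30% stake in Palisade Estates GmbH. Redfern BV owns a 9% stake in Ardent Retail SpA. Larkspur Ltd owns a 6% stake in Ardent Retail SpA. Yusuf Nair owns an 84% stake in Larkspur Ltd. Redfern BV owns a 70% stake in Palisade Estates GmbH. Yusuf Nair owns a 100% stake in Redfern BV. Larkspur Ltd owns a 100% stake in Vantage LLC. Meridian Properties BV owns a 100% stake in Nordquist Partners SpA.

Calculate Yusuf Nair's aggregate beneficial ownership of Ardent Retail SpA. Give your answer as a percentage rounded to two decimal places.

99.04%

Yusuf reaches Ardent along 4 paths.
Via Meridian: 50% × 85% = 42.5%.
Via Redfern → Meridian: 100% × 50% × 85% = 42.5%.
Via Larkspur: 84% × 6% = 5.04%.
Via Redfern: 100% × 9% = 9%.
Total: 42.5% + 42.5% + 5.04% + 9% = 99.04%.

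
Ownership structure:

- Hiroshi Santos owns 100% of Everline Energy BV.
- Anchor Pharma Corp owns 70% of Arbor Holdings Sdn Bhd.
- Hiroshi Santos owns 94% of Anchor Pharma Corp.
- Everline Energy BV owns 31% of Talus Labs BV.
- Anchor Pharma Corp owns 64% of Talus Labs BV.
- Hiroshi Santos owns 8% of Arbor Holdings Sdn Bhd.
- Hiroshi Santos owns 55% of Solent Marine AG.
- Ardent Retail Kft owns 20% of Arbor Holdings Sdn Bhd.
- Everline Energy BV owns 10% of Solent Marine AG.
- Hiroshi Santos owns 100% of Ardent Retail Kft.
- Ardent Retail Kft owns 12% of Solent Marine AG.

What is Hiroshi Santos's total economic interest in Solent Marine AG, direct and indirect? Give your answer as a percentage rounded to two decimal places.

Hiroshi reaches Solent along 3 paths.
Via Everline: 100% × 10% = 10%.
Via Ardent: 100% × 12% = 12%.
Direct stake: 55% = 55%.
Total: 10% + 12% + 55% = 77%.
Rounded: 77.00%.

77.00%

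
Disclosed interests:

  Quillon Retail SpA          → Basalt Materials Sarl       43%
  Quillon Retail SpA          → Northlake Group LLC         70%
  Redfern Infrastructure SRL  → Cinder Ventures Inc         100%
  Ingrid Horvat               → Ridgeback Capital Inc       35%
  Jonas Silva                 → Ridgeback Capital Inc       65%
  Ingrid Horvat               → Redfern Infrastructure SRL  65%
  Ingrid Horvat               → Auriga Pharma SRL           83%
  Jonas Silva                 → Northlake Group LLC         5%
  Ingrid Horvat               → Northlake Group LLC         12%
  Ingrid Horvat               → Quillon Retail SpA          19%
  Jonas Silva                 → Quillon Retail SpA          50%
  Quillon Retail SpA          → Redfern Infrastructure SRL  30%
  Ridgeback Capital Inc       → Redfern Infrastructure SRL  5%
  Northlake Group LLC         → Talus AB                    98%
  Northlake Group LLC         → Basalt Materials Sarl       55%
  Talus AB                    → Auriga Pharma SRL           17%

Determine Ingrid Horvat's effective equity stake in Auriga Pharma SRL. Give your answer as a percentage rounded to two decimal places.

Ingrid reaches Auriga along 3 paths.
Direct stake: 83% = 83%.
Via Quillon → Northlake → Talus: 19% × 70% × 98% × 17% = 2.21578%.
Via Northlake → Talus: 12% × 98% × 17% = 1.9992%.
Total: 83% + 2.21578% + 1.9992% = 87.21498%.
Rounded: 87.21%.

87.21%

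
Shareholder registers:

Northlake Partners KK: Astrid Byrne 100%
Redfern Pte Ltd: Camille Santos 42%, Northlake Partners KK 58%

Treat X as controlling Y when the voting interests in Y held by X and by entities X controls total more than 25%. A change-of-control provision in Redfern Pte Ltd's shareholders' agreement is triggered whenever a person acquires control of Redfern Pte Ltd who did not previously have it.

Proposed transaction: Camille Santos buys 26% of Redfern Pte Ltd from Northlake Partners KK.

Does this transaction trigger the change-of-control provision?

The purchase adds only to Camille's holdings (Northlake's stake shrinks), so Camille is the only person who could newly come to control Redfern.
Camille holds 42% of Redfern, so Camille controls Redfern.
So Camille already controls Redfern before the transaction.
After the purchase, Camille's direct stake in Redfern rises to 42% + 26% = 68%, and Northlake's stake falls to 32%.
Camille controlled Redfern already, so this is not a new person acquiring control; every other person's position is unchanged or reduced.
No new person acquires control, so the clause is not triggered.

No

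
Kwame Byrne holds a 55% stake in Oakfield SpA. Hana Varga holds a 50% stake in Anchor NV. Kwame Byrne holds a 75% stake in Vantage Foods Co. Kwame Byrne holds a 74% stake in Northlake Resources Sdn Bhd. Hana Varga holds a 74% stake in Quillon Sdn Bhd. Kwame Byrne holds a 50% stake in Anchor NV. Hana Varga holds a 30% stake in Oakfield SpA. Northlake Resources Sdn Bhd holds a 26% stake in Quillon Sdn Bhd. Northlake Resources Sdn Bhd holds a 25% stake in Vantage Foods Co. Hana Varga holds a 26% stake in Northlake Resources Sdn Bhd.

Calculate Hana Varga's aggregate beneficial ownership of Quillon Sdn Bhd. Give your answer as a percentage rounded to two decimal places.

Hana reaches Quillon along 2 paths.
Direct stake: 74% = 74%.
Via Northlake: 26% × 26% = 6.76%.
Total: 74% + 6.76% = 80.76%.

80.76%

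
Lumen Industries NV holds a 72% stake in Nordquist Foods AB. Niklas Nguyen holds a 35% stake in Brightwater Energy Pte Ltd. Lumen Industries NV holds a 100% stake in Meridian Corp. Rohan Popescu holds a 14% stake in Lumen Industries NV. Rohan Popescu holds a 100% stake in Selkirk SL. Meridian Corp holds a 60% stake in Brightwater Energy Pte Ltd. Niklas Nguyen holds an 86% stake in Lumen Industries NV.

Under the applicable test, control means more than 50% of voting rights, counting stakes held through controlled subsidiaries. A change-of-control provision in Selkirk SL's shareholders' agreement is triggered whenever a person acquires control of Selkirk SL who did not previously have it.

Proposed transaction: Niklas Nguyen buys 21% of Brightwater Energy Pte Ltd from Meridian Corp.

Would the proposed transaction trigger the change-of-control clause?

The purchase adds only to Niklas's holdings (Meridian's stake shrinks), so Niklas is the only person who could newly come to control Selkirk.
Niklas holds 86% of Lumen, so Niklas controls Lumen.
Lumen holds 100% of Meridian, so Niklas controls Meridian.
Lumen holds 72% of Nordquist, so Niklas controls Nordquist.
Meridian and Niklas together hold 60% + 35% = 95% of Brightwater, so Niklas controls Brightwater.
Neither Niklas nor any entity Niklas controls holds any voting interest in Selkirk.
So before the transaction, Niklas does not control Selkirk.
After the purchase, Niklas's direct stake in Brightwater rises to 35% + 21% = 56%, and Meridian's stake falls to 39%.
Meridian and Niklas together hold 39% + 56% = 95% of Brightwater, so Niklas controls Brightwater.
After the transaction, neither Niklas nor any entity Niklas controls holds a voting interest in Selkirk, so Niklas still does not control it.
No new person acquires control, so the clause is not triggered.

No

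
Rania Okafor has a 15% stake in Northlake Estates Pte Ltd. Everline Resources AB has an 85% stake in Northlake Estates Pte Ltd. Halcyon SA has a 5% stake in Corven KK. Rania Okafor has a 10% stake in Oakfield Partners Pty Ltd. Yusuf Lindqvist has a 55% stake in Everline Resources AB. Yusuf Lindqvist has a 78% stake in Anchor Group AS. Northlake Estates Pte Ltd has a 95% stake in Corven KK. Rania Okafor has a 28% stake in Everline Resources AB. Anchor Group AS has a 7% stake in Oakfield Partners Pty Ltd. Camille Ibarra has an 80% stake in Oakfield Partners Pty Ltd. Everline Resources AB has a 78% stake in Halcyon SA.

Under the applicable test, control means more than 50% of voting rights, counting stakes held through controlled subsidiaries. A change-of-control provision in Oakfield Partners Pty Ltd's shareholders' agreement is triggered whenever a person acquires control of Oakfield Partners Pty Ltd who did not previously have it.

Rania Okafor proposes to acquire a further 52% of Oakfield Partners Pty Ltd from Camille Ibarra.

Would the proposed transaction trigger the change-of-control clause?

Yes

The purchase adds only to Rania's holdings (Camille's stake shrinks), so Rania is the only person who could newly come to control Oakfield.
Rania's largest direct stake is 28% in Everline, which does not meet the threshold, so Rania controls no company.
In Oakfield, Rania's side holds only 10%, not > 50%.
So before the transaction, Rania does not control Oakfield.
After the purchase, Rania's direct stake in Oakfield rises to 10% + 52% = 62%, and Camille's stake falls to 28%.
Rania holds 62% of Oakfield, so Rania controls Oakfield.
Rania did not control Oakfield before and does after, so the clause is triggered.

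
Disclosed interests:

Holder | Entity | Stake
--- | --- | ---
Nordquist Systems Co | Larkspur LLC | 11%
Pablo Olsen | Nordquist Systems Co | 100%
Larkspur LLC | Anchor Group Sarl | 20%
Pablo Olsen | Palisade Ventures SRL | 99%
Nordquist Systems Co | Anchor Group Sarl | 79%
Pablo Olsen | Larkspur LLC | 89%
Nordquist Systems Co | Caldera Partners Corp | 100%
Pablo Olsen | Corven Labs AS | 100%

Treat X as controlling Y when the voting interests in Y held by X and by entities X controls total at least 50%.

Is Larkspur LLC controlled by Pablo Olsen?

Yes

Pablo holds 100% of Nordquist, so Pablo controls Nordquist.
Pablo and Nordquist together hold 89% + 11% = 100% of Larkspur, so Pablo controls Larkspur.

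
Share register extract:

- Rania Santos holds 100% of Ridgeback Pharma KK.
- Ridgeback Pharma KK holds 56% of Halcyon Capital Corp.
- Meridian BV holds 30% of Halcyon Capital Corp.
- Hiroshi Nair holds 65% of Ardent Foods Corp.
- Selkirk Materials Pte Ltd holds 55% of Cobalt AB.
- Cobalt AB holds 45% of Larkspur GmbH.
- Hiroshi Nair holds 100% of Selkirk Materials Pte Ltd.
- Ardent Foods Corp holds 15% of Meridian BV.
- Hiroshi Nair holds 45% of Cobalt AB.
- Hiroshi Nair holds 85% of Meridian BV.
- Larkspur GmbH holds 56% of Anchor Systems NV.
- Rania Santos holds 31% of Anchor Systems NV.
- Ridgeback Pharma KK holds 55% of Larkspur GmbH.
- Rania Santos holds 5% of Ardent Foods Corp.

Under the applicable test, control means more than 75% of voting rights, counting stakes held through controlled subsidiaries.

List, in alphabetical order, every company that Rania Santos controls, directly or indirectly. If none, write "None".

Rania holds 100% of Ridgeback, so Rania controls Ridgeback.
No other company's threshold is met.

Ridgeback Pharma KK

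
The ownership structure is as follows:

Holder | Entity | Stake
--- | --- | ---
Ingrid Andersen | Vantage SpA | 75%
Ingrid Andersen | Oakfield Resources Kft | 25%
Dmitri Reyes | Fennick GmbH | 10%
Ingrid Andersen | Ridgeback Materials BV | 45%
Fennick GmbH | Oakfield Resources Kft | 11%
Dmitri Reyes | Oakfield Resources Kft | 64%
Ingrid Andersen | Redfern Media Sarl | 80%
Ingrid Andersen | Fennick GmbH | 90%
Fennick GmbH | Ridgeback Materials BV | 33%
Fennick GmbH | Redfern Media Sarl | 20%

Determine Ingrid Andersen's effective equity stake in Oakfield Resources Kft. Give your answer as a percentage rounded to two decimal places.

34.90%

Ingrid reaches Oakfield along 2 paths.
Direct stake: 25% = 25%.
Via Fennick: 90% × 11% = 9.9%.
Total: 25% + 9.9% = 34.9%.
Rounded: 34.90%.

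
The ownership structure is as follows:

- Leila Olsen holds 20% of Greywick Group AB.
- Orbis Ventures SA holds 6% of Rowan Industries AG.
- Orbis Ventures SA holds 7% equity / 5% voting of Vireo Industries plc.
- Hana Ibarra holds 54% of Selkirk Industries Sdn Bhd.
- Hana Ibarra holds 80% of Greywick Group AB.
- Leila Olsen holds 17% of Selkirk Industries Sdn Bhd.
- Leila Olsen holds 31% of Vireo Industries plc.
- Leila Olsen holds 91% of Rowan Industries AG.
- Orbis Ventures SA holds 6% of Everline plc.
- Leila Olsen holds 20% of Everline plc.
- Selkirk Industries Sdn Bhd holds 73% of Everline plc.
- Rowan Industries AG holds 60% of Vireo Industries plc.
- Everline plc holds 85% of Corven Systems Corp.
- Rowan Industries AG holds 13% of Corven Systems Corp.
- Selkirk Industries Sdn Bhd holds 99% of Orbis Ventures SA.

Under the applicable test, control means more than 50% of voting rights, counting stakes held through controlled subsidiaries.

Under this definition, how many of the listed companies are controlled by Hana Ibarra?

5

Hana holds 54% of Selkirk, so Hana controls Selkirk.
Hana holds 80% of Greywick, so Hana controls Greywick.
Selkirk holds 99% of Orbis, so Hana controls Orbis.
Selkirk and Orbis together hold 73% + 6% = 79% of Everline, so Hana controls Everline.
Everline holds 85% of Corven, so Hana controls Corven.
No other company's threshold is met.
Hana controls 5 companies.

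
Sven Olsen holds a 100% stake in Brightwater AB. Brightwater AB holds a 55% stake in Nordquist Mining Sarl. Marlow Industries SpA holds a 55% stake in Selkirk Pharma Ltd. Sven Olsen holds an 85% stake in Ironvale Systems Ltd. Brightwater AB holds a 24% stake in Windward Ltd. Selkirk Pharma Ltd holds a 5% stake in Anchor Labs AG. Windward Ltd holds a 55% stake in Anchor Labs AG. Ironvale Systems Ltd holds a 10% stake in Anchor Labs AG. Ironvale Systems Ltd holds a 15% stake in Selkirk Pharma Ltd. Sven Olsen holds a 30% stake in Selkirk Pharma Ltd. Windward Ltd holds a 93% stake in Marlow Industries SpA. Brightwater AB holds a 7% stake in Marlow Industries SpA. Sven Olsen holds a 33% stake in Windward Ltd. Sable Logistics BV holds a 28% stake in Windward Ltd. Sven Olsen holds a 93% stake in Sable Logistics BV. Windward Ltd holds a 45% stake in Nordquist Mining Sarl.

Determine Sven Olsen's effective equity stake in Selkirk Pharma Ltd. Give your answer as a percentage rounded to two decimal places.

89.07%

Sven reaches Selkirk along 6 paths.
Via Windward → Marlow: 33% × 93% × 55% = 16.8795%.
Via Brightwater → Windward → Marlow: 100% × 24% × 93% × 55% = 12.276%.
Via Sable → Windward → Marlow: 93% × 28% × 93% × 55% = 13.31946%.
Via Brightwater → Marlow: 100% × 7% × 55% = 3.85%.
Via Ironvale: 85% × 15% = 12.75%.
Direct stake: 30% = 30%.
Total: 16.8795% + 12.276% + 13.31946% + 3.85% + 12.75% + 30% = 89.07496%.
Rounded: 89.07%.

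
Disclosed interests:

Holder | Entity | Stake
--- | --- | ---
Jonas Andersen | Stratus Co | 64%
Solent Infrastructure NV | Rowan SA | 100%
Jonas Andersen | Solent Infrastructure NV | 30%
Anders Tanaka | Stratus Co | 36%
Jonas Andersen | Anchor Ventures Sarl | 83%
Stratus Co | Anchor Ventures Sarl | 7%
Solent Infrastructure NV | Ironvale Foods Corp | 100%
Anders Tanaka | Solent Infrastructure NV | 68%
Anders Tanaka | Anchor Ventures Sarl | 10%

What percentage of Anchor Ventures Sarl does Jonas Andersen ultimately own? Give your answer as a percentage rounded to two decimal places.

Jonas reaches Anchor along 2 paths.
Via Stratus: 64% × 7% = 4.48%.
Direct stake: 83% = 83%.
Total: 4.48% + 83% = 87.48%.

87.48%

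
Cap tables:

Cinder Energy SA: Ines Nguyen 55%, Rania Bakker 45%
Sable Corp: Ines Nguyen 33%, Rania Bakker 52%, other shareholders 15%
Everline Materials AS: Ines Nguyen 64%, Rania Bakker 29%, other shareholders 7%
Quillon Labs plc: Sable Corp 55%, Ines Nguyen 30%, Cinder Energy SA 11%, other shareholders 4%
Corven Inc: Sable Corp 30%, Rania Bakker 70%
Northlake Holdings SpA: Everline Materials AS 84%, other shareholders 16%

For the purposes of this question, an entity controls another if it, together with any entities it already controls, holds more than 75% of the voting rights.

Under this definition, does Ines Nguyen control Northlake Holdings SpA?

No

Ines's largest direct stake is 64% in Everline, which does not meet the threshold, so Ines controls no company.
Neither Ines nor any entity Ines controls holds any voting interest in Northlake.
So Ines does not control Northlake.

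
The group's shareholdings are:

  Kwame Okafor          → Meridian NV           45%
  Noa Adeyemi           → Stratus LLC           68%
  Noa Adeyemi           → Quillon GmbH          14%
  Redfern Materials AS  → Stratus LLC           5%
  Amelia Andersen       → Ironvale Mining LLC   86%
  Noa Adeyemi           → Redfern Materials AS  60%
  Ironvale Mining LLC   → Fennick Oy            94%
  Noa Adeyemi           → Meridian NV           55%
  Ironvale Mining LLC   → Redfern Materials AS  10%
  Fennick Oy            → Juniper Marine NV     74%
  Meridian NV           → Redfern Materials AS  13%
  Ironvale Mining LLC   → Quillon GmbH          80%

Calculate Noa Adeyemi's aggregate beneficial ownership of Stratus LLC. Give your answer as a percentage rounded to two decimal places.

Noa reaches Stratus along 3 paths.
Direct stake: 68% = 68%.
Via Redfern: 60% × 5% = 3%.
Via Meridian → Redfern: 55% × 13% × 5% = 0.3575%.
Total: 68% + 3% + 0.3575% = 71.3575%.
Rounded: 71.36%.

71.36%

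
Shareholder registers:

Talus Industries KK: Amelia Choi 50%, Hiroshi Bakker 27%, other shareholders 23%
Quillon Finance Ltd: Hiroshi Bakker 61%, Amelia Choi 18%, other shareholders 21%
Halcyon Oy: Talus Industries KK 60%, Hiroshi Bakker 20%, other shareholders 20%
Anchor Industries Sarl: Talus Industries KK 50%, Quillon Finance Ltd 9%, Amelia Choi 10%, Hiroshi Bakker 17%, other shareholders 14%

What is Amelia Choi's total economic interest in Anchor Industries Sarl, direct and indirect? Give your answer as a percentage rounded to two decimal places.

36.62%

Amelia reaches Anchor along 3 paths.
Via Talus: 50% × 50% = 25%.
Via Quillon: 18% × 9% = 1.62%.
Direct stake: 10% = 10%.
Total: 25% + 1.62% + 10% = 36.62%.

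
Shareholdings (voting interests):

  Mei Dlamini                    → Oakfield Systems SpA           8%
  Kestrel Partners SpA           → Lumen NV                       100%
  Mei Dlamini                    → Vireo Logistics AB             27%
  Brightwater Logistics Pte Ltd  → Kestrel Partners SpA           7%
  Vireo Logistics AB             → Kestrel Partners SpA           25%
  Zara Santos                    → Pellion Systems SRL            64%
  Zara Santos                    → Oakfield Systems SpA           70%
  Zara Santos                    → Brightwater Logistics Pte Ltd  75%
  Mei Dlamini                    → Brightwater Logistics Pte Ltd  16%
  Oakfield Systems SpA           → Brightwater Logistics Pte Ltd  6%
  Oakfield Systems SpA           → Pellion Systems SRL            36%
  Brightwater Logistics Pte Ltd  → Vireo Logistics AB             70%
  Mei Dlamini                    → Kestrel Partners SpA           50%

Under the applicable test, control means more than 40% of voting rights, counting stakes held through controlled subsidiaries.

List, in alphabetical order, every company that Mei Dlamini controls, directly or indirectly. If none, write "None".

Kestrel Partners SpA, Lumen NV

Mei holds 50% of Kestrel, so Mei controls Kestrel.
Kestrel holds 100% of Lumen, so Mei controls Lumen.
No other company's threshold is met.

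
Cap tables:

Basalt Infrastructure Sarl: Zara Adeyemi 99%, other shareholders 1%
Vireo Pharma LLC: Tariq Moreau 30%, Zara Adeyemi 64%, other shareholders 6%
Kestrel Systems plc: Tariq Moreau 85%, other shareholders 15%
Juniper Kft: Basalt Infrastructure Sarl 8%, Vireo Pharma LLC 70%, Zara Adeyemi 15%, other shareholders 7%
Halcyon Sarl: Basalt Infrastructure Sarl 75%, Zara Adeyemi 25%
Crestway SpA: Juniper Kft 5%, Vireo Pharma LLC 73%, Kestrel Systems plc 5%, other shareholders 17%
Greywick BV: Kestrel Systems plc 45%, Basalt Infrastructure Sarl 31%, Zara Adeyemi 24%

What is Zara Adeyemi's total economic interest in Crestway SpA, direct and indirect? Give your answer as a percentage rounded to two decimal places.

Zara reaches Crestway along 4 paths.
Via Basalt → Juniper: 99% × 8% × 5% = 0.396%.
Via Vireo → Juniper: 64% × 70% × 5% = 2.24%.
Via Juniper: 15% × 5% = 0.75%.
Via Vireo: 64% × 73% = 46.72%.
Total: 0.396% + 2.24% + 0.75% + 46.72% = 50.106%.
Rounded: 50.11%.

50.11%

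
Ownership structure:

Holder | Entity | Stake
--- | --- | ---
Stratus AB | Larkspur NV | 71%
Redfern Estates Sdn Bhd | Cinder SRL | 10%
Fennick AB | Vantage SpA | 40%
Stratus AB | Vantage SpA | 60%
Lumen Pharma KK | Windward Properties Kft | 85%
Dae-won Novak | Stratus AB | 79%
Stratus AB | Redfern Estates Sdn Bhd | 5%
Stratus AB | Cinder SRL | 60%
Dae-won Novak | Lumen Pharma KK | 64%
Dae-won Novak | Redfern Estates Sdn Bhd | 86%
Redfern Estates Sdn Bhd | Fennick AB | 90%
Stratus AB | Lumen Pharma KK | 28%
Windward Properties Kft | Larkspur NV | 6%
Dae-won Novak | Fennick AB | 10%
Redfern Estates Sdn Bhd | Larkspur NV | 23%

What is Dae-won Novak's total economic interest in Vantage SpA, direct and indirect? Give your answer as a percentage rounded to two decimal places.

Dae-won reaches Vantage along 4 paths.
Via Stratus: 79% × 60% = 47.4%.
Via Redfern → Fennick: 86% × 90% × 40% = 30.96%.
Via Stratus → Redfern → Fennick: 79% × 5% × 90% × 40% = 1.422%.
Via Fennick: 10% × 40% = 4%.
Total: 47.4% + 30.96% + 1.422% + 4% = 83.782%.
Rounded: 83.78%.

83.78%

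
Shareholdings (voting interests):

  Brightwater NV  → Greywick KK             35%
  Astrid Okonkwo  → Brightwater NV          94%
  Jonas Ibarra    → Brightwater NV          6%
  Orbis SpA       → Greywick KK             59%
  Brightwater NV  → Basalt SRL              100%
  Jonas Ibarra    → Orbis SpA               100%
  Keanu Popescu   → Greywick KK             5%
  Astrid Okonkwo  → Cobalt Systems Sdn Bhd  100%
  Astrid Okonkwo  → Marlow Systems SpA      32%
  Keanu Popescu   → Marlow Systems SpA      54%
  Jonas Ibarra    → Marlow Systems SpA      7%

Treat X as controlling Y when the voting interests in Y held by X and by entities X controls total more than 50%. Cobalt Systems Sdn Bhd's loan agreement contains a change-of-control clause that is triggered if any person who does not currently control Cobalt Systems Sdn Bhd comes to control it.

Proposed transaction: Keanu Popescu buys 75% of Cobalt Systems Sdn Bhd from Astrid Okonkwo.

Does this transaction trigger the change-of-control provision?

The purchase adds only to Keanu's holdings (Astrid's stake shrinks), so Keanu is the only person who could newly come to control Cobalt.
Keanu holds 54% of Marlow, so Keanu controls Marlow.
Neither Keanu nor any entity Keanu controls holds any voting interest in Cobalt.
So before the transaction, Keanu does not control Cobalt.
After the purchase, Keanu holds 75% of Cobalt directly, and Astrid's stake falls to 25%.
Keanu holds 75% of Cobalt, so Keanu controls Cobalt.
Keanu did not control Cobalt before and does after, so the clause is triggered.

Yes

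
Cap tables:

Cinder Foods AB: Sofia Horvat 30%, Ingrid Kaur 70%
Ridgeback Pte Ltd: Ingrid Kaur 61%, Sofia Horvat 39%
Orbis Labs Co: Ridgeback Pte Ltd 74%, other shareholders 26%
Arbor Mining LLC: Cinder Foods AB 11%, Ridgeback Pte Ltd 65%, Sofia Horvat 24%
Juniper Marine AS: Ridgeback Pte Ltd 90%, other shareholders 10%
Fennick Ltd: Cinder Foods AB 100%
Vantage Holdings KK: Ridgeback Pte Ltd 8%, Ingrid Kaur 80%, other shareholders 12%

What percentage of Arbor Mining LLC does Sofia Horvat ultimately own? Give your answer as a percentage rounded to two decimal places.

Sofia reaches Arbor along 3 paths.
Via Cinder: 30% × 11% = 3.3%.
Via Ridgeback: 39% × 65% = 25.35%.
Direct stake: 24% = 24%.
Total: 3.3% + 25.35% + 24% = 52.65%.

52.65%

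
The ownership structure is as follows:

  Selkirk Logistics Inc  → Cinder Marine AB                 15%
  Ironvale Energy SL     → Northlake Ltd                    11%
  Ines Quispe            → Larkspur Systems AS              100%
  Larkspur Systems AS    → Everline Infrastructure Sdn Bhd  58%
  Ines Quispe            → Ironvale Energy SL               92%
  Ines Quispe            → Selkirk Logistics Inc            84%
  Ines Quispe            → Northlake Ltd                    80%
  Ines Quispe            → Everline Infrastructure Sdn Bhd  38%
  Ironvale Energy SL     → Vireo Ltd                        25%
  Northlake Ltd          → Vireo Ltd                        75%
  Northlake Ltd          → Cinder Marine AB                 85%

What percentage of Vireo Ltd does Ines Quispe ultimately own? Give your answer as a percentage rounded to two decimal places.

Ines reaches Vireo along 3 paths.
Via Ironvale: 92% × 25% = 23%.
Via Northlake: 80% × 75% = 60%.
Via Ironvale → Northlake: 92% × 11% × 75% = 7.59%.
Total: 23% + 60% + 7.59% = 90.59%.

90.59%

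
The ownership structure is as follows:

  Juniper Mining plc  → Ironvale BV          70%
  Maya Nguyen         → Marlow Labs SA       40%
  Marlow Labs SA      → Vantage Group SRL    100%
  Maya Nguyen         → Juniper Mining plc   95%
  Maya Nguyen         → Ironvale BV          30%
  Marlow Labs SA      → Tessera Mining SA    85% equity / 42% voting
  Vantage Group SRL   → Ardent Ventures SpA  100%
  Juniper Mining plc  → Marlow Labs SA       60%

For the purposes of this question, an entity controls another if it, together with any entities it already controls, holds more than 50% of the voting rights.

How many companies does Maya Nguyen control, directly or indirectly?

Maya holds 95% of Juniper, so Maya controls Juniper.
Maya and Juniper together hold 40% + 60% = 100% of Marlow, so Maya controls Marlow.
Marlow holds 100% of Vantage, so Maya controls Vantage.
Maya and Juniper together hold 30% + 70% = 100% of Ironvale, so Maya controls Ironvale.
Vantage holds 100% of Ardent, so Maya controls Ardent.
No other company's threshold is met.
Maya controls 5 companies.

5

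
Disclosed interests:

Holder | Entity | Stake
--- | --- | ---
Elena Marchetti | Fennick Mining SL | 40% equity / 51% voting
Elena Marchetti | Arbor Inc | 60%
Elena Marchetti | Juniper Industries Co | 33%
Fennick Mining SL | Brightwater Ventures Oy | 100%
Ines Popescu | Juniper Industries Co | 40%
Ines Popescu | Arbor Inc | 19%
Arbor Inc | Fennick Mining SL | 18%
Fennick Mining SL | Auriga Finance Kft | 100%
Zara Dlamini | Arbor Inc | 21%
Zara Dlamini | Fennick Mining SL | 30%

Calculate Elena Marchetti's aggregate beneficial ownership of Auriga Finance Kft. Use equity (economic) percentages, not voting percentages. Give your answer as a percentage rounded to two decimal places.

50.80%

Elena reaches Auriga along 2 paths.
Via Arbor → Fennick: 60% × 18% × 100% = 10.8%.
Via Fennick: 40% × 100% = 40%.
Total: 10.8% + 40% = 50.8%.
Rounded: 50.80%.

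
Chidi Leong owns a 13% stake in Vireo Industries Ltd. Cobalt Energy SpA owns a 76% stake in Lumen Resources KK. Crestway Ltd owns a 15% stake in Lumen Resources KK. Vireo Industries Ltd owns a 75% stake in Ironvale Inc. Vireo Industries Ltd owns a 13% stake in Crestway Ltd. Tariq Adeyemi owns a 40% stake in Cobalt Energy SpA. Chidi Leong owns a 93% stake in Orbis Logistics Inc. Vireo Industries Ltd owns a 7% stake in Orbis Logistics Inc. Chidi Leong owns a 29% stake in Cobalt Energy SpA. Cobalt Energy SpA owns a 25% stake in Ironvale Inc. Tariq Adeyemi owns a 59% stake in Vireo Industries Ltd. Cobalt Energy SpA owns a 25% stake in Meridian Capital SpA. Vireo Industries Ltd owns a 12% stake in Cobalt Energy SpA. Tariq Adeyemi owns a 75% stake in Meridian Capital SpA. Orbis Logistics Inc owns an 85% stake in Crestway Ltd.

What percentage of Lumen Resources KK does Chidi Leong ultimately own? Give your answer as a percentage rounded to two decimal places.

Chidi reaches Lumen along 5 paths.
Via Vireo → Crestway: 13% × 13% × 15% = 0.2535%.
Via Orbis → Crestway: 93% × 85% × 15% = 11.8575%.
Via Vireo → Orbis → Crestway: 13% × 7% × 85% × 15% = 0.116025%.
Via Cobalt: 29% × 76% = 22.04%.
Via Vireo → Cobalt: 13% × 12% × 76% = 1.1856%.
Total: 0.2535% + 11.8575% + 0.116025% + 22.04% + 1.1856% = 35.452625%.
Rounded: 35.45%.

35.45%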